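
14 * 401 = 5614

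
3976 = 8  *497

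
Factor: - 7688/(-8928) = 31/36  =  2^( -2) * 3^(-2 )*31^1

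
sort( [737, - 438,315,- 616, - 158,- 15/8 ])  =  [-616, - 438, - 158,-15/8, 315,737]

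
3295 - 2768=527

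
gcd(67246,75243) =1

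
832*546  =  454272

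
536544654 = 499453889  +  37090765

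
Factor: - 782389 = -782389^1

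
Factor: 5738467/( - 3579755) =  - 5^( -1 ) * 7^1*47^( - 1)*15233^ ( - 1)*819781^1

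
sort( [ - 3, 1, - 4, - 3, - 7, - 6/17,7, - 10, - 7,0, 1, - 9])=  [ - 10, - 9, - 7,-7, - 4, - 3, - 3 , - 6/17, 0 , 1,1, 7 ] 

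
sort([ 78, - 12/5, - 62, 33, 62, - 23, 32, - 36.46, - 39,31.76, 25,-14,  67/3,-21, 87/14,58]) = [ - 62,-39 ,- 36.46,- 23, - 21 , - 14, - 12/5, 87/14,67/3,25,31.76,32,  33 , 58, 62, 78 ]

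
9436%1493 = 478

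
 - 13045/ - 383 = 13045/383 = 34.06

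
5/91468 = 5/91468 = 0.00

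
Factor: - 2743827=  - 3^1*914609^1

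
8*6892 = 55136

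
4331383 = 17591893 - 13260510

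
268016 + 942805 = 1210821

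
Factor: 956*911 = 870916 = 2^2*239^1*911^1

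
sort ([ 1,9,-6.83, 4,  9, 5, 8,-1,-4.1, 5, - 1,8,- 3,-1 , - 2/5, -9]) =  [ - 9,-6.83, - 4.1, - 3 , - 1,  -  1, - 1, - 2/5 , 1,4, 5,5,8, 8,9,9] 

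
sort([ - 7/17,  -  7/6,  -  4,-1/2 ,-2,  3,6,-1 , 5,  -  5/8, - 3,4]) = [-4,-3,  -  2,-7/6,-1,  -  5/8, - 1/2,-7/17,3,  4,5,  6]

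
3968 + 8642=12610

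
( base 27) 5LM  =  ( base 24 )78A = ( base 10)4234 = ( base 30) 4l4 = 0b1000010001010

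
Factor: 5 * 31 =155 = 5^1*31^1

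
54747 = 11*4977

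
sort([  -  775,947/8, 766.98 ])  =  [ - 775,947/8,766.98 ] 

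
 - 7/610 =-1 + 603/610 = - 0.01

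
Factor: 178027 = 53^1*3359^1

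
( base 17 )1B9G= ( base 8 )20105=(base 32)825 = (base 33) 7jb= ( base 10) 8261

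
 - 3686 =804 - 4490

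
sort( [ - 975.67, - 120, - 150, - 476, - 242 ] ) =[ - 975.67,- 476, - 242, -150, - 120 ] 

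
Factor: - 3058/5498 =-11^1*139^1 * 2749^(-1) = - 1529/2749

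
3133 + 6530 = 9663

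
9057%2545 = 1422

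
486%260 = 226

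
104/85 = 104/85 = 1.22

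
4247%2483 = 1764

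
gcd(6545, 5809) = 1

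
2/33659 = 2/33659=0.00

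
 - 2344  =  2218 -4562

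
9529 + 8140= 17669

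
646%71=7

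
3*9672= 29016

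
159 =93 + 66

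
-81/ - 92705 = 81/92705 = 0.00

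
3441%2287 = 1154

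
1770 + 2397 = 4167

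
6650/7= 950 = 950.00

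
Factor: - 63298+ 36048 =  - 27250 = - 2^1*5^3* 109^1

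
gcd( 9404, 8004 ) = 4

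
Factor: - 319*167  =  -11^1*29^1*167^1 = - 53273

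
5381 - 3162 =2219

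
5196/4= 1299 = 1299.00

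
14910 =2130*7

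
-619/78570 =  - 619/78570 = - 0.01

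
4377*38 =166326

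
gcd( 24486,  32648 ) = 8162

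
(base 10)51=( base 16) 33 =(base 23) 25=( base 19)2D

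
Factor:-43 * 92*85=-336260 = - 2^2*5^1*17^1*23^1*43^1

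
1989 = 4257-2268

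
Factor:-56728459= - 56728459^1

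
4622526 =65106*71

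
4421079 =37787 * 117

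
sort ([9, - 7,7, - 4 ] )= [ - 7, - 4, 7,9]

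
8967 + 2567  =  11534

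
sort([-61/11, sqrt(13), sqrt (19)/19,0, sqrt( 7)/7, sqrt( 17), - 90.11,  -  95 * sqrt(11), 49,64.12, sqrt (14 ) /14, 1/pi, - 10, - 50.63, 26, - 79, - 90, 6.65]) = [-95 * sqrt( 11 ),-90.11,-90, - 79,  -  50.63,-10, - 61/11,  0,  sqrt(  19 ) /19,sqrt(14 ) /14,1/pi, sqrt( 7) /7 , sqrt( 13),sqrt (17 ), 6.65, 26,49,64.12]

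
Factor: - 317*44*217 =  - 3026716 = - 2^2*7^1*11^1*31^1 * 317^1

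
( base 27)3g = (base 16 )61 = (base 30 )37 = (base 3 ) 10121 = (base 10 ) 97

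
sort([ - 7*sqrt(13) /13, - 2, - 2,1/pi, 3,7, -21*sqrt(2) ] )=[ - 21*sqrt(2),-2, - 2, - 7*sqrt( 13) /13, 1/pi,  3,7 ] 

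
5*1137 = 5685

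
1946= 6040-4094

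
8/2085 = 8/2085 = 0.00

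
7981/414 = 19 + 5/18 = 19.28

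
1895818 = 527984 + 1367834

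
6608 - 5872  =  736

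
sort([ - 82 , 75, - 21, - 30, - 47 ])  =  [ - 82, - 47, - 30, - 21,75] 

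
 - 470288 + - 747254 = - 1217542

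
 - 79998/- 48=1666 + 5/8= 1666.62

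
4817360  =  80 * 60217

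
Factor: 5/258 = 2^( - 1 )*3^(  -  1)*5^1*43^(-1)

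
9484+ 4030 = 13514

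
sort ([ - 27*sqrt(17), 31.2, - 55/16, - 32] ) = [-27*sqrt ( 17) ,-32,  -  55/16, 31.2]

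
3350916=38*88182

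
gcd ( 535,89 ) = 1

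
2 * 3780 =7560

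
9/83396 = 9/83396  =  0.00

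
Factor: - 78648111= -3^3*2912893^1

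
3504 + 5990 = 9494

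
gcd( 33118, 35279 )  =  1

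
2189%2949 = 2189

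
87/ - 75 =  - 29/25= - 1.16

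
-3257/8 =  -  408 + 7/8 = - 407.12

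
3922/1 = 3922 = 3922.00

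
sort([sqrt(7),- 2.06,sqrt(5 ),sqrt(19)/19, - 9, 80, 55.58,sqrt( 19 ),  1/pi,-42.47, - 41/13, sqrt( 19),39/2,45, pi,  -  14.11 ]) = [ - 42.47 ,-14.11 , - 9,-41/13, - 2.06,  sqrt ( 19) /19,1/pi,  sqrt( 5 ),  sqrt( 7),  pi, sqrt( 19) , sqrt( 19 ), 39/2,45, 55.58, 80]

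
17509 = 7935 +9574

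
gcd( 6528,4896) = 1632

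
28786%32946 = 28786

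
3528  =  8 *441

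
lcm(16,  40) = 80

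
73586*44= 3237784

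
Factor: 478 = 2^1*239^1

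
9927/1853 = 5 + 662/1853 = 5.36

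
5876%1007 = 841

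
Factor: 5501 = 5501^1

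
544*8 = 4352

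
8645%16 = 5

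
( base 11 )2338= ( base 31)35S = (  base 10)3066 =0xBFA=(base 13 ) 151B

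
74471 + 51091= 125562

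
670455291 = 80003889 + 590451402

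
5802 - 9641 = - 3839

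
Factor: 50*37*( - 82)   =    -  151700 = - 2^2*5^2*37^1*41^1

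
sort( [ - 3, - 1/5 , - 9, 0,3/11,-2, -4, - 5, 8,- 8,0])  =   [ - 9, - 8, - 5, - 4 , - 3, - 2, - 1/5,0,0, 3/11,8]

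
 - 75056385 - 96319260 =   -  171375645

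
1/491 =1/491 = 0.00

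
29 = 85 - 56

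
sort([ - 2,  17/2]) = [ - 2  ,  17/2]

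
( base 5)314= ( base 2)1010100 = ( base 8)124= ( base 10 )84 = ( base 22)3i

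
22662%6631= 2769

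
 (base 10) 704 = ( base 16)2c0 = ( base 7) 2024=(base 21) 1CB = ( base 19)1I1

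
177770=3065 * 58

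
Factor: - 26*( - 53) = 2^1*13^1*53^1 = 1378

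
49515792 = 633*78224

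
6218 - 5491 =727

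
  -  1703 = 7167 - 8870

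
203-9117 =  - 8914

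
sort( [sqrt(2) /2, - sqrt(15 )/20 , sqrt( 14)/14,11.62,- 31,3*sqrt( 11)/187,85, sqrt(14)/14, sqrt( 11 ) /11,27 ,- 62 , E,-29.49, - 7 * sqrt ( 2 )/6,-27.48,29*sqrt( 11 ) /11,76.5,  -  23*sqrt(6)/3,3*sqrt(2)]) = [ - 62,-31 , - 29.49, - 27.48,-23*sqrt(6)/3,  -  7 * sqrt( 2)/6, - sqrt(15)/20,3*sqrt(11 )/187 , sqrt(14)/14, sqrt(14 )/14, sqrt( 11 )/11 , sqrt(2)/2, E, 3*sqrt(2), 29*sqrt( 11 )/11,11.62,27,76.5,85]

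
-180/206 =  - 90/103 = - 0.87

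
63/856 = 63/856 = 0.07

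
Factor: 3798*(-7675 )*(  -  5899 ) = 171953785350 = 2^1*3^2*5^2*17^1*211^1*307^1*347^1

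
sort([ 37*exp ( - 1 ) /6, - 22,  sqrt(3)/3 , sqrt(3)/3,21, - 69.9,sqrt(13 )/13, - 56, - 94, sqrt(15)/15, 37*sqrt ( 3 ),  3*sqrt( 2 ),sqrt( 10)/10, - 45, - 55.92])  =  [ - 94 , - 69.9 , - 56,-55.92, - 45, - 22,sqrt( 15 ) /15,  sqrt( 13 )/13,sqrt( 10 ) /10,sqrt ( 3)/3, sqrt( 3)/3,  37*exp ( - 1)/6, 3*sqrt(2) , 21,37*sqrt( 3 )]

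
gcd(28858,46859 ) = 47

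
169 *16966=2867254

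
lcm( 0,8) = 0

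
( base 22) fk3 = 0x1E17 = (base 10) 7703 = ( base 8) 17027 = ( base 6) 55355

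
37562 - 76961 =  - 39399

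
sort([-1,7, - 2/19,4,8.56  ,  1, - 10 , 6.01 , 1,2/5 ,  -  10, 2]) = [ - 10, - 10 , - 1,  -  2/19,2/5,1 , 1, 2 , 4 , 6.01 , 7,8.56]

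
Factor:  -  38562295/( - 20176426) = 2^(-1)*5^1*31^1*248789^1*10088213^( - 1 )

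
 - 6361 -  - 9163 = 2802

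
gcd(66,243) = 3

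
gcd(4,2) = 2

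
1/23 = 1/23 = 0.04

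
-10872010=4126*( - 2635) 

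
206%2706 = 206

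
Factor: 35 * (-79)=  - 5^1*7^1 * 79^1=-2765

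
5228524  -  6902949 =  - 1674425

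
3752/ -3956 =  - 1 + 51/989 = - 0.95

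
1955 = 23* 85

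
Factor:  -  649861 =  - 29^1*22409^1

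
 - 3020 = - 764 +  - 2256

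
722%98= 36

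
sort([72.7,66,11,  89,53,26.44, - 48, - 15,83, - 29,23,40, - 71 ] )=[ - 71, - 48,  -  29,-15,11,23,  26.44,40,53,66  ,  72.7,83,89 ] 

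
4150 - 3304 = 846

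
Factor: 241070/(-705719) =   -  2^1*5^1*7^(-1)*181^( - 1)*557^( - 1) * 24107^1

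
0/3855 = 0 =0.00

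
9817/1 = 9817 = 9817.00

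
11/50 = 11/50 =0.22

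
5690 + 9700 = 15390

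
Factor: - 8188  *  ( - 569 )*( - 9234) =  - 43020947448  =  - 2^3*3^5 * 19^1*23^1*89^1*569^1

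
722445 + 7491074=8213519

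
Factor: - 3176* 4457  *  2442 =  - 2^4*3^1*11^1*37^1*397^1 *4457^1 = - 34567564944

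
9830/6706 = 4915/3353 = 1.47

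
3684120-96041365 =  - 92357245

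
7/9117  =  7/9117 = 0.00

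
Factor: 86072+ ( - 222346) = -136274 = - 2^1*61^1*1117^1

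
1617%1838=1617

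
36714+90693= 127407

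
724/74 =362/37 = 9.78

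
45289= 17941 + 27348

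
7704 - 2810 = 4894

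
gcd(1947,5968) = 1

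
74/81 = 74/81 = 0.91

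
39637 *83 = 3289871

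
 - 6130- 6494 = -12624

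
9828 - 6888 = 2940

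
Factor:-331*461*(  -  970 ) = 148013270 =2^1*5^1*97^1 * 331^1*461^1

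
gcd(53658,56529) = 99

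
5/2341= 5/2341 = 0.00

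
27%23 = 4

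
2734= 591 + 2143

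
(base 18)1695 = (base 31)887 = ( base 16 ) 1f07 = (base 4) 1330013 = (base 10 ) 7943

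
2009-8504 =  - 6495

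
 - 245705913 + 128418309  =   - 117287604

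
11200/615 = 2240/123 = 18.21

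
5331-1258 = 4073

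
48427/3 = 16142 + 1/3 =16142.33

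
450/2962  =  225/1481=0.15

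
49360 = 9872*5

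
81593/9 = 9065 + 8/9 = 9065.89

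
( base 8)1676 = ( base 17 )356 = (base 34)s6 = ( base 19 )2c8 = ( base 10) 958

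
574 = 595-21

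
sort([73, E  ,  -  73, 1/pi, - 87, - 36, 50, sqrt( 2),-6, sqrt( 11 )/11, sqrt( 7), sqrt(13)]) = [ - 87, - 73, - 36, - 6,sqrt( 11)/11,1/pi  ,  sqrt( 2 ), sqrt(7 ), E, sqrt(13), 50, 73 ]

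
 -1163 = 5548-6711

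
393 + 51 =444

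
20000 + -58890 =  - 38890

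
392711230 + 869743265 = 1262454495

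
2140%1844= 296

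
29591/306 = 29591/306 = 96.70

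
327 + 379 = 706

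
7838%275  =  138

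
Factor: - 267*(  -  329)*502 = 2^1*3^1*7^1*47^1*89^1*251^1 = 44097186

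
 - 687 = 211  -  898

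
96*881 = 84576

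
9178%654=22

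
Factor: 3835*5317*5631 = 3^1*5^1*13^2*59^1*409^1*1877^1  =  114820003545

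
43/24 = 1 + 19/24 = 1.79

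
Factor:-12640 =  - 2^5*5^1*79^1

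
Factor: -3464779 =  - 3464779^1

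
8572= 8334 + 238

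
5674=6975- 1301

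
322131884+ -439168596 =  - 117036712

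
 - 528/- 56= 9+3/7 = 9.43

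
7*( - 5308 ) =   -  37156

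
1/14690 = 1/14690=0.00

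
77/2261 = 11/323 = 0.03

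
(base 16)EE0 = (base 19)aa8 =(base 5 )110213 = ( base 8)7340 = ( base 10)3808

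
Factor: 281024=2^6 * 4391^1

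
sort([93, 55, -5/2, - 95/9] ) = [ - 95/9, - 5/2,  55 , 93]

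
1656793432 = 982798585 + 673994847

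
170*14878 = 2529260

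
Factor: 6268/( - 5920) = -2^( - 3)*5^( - 1)*37^( - 1)*1567^1=-1567/1480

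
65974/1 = 65974   =  65974.00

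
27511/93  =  27511/93= 295.82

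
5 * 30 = 150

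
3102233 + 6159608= 9261841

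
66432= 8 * 8304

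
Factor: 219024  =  2^4*3^4*13^2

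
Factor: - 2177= - 7^1*311^1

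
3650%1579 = 492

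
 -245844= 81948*(-3)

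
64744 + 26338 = 91082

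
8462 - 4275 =4187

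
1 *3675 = 3675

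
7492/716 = 1873/179 = 10.46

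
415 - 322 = 93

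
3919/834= 3919/834 = 4.70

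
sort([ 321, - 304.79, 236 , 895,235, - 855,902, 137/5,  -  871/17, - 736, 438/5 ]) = [- 855, - 736,-304.79, - 871/17,137/5, 438/5,235,  236,321,895,902]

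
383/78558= 383/78558  =  0.00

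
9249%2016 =1185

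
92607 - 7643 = 84964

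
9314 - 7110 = 2204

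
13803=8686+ 5117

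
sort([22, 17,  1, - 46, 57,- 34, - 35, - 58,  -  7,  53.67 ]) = [ - 58, - 46, - 35,-34, - 7, 1,  17, 22, 53.67, 57] 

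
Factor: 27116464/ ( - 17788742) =-2^3*607^( -1)*14653^ ( - 1) * 1694779^1=   - 13558232/8894371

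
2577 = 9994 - 7417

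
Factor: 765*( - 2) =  - 1530 = - 2^1*3^2*5^1*17^1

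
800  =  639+161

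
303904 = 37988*8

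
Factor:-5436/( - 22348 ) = 9/37 = 3^2*37^( - 1)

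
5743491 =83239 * 69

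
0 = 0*904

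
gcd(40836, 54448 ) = 13612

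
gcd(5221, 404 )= 1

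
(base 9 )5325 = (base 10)3911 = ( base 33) 3JH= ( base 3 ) 12100212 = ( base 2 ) 111101000111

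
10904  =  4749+6155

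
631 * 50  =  31550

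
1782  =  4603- 2821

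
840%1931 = 840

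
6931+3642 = 10573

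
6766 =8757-1991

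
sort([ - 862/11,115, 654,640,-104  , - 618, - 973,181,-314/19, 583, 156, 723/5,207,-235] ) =[  -  973, - 618, - 235,-104, - 862/11, - 314/19,115, 723/5,156,181,207,  583, 640,654 ]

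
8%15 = 8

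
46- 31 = 15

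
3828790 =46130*83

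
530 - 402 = 128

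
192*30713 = 5896896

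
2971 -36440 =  -33469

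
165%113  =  52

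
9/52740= 1/5860 = 0.00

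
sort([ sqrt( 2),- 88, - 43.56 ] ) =[ - 88, -43.56,sqrt (2) ]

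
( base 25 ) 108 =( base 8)1171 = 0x279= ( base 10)633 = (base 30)L3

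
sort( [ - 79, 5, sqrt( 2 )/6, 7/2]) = [-79,sqrt( 2)/6, 7/2,5]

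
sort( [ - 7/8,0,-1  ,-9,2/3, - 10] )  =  [-10,-9, - 1,-7/8, 0, 2/3] 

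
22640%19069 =3571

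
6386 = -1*( - 6386)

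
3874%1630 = 614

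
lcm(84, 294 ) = 588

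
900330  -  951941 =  - 51611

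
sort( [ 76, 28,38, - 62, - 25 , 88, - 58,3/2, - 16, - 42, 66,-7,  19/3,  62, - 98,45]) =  [ - 98, - 62, - 58, - 42, - 25, - 16, - 7,3/2,19/3, 28,38,45, 62,  66, 76,88 ]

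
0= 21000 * 0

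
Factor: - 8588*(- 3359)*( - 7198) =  - 207641368216  =  - 2^3 * 19^1 * 59^1 * 61^1 * 113^1  *  3359^1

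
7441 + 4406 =11847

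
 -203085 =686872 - 889957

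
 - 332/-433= 332/433 = 0.77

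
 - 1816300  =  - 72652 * 25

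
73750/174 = 36875/87=423.85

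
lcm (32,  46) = 736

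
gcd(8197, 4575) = 1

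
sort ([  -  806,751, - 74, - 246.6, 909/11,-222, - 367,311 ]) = [ - 806, - 367, - 246.6 ,-222, - 74 , 909/11, 311, 751] 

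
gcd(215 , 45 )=5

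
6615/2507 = 6615/2507 = 2.64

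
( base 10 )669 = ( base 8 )1235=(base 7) 1644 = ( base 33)K9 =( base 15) 2e9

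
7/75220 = 7/75220 = 0.00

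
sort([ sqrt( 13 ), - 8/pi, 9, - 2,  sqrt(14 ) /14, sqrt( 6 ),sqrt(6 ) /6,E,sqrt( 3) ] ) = [ - 8/pi,-2,  sqrt(14)/14,sqrt( 6)/6,sqrt ( 3 ),sqrt( 6 ),E, sqrt( 13 ),9]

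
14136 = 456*31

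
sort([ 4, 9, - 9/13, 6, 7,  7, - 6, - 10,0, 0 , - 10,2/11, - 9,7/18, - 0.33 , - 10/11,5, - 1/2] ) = [ - 10 , - 10,-9, - 6,-10/11 , - 9/13, - 1/2, -0.33,  0, 0, 2/11, 7/18,4,5, 6,7,7,9]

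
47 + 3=50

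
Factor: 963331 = 963331^1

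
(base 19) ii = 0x168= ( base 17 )143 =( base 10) 360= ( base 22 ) G8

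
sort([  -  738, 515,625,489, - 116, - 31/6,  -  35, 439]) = [ - 738 , - 116, - 35,- 31/6,  439, 489,515, 625] 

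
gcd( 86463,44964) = 9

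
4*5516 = 22064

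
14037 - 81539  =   - 67502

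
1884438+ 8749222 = 10633660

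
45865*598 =27427270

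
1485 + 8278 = 9763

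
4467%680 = 387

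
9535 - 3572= 5963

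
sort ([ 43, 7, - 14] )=[ - 14 , 7,43 ] 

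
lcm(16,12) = 48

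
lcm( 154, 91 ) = 2002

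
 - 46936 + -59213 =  - 106149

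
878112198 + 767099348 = 1645211546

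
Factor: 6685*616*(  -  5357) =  - 2^3*5^1*7^2* 11^2*191^1*487^1 = - 22059911720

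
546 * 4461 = 2435706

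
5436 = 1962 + 3474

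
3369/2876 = 3369/2876 = 1.17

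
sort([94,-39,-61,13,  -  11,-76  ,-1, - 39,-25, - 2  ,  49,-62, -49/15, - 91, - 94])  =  [-94, - 91, - 76,-62 ,- 61,-39,- 39,  -  25,-11, - 49/15, - 2, - 1,  13, 49, 94]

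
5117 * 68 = 347956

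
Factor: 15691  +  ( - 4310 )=19^1*599^1= 11381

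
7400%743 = 713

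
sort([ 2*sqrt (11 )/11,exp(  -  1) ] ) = [ exp(-1), 2*sqrt( 11 ) /11]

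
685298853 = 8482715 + 676816138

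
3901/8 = 3901/8 = 487.62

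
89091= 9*9899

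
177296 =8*22162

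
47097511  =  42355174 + 4742337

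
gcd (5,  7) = 1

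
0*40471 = 0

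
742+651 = 1393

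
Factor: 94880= 2^5*5^1 * 593^1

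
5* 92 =460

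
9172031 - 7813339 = 1358692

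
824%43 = 7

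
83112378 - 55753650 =27358728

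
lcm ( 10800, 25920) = 129600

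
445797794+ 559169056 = 1004966850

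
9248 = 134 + 9114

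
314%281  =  33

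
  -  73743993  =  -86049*857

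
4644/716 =6 + 87/179= 6.49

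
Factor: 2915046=2^1*3^2*161947^1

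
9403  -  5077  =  4326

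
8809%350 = 59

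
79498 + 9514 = 89012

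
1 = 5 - 4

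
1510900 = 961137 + 549763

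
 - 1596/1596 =-1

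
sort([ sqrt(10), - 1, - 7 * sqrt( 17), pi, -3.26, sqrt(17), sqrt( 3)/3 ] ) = [ - 7*sqrt(17) ,-3.26, - 1, sqrt( 3 )/3,pi , sqrt( 10), sqrt( 17)]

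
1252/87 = 1252/87 = 14.39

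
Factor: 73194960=2^4*3^1*5^1*304979^1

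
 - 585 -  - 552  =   - 33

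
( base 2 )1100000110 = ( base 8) 1406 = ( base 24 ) 186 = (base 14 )3D4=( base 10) 774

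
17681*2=35362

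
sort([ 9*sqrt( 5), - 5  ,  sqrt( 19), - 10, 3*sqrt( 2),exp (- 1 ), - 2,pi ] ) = [ - 10, - 5, - 2,exp(-1),pi,3 *sqrt( 2 ), sqrt(19), 9*sqrt(5 ) ]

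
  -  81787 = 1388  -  83175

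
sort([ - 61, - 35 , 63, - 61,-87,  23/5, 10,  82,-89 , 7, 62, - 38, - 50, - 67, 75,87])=[ - 89, - 87, - 67,-61, - 61, - 50,-38,-35, 23/5, 7, 10, 62, 63,75 , 82, 87 ]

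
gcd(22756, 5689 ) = 5689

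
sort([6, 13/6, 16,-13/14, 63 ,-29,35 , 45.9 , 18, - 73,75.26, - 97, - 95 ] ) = [ - 97,-95, - 73,-29, - 13/14, 13/6, 6, 16,18, 35, 45.9, 63, 75.26] 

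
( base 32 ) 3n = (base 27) 4b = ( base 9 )142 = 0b1110111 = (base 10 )119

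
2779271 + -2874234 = -94963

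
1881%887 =107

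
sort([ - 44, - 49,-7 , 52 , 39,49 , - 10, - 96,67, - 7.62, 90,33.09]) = [ - 96,-49, - 44, - 10, - 7.62, - 7 , 33.09,39,49, 52,67, 90]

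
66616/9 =66616/9 = 7401.78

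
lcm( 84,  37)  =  3108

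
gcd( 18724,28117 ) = 31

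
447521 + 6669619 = 7117140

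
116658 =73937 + 42721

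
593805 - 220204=373601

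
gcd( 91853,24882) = 1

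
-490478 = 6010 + - 496488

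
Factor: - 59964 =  - 2^2*3^1*19^1*263^1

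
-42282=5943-48225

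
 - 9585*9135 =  - 87558975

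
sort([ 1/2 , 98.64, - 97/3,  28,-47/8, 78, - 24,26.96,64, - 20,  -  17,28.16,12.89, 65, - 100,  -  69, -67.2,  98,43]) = [  -  100,  -  69,  -  67.2, - 97/3, - 24, - 20, -17,  -  47/8,1/2,12.89,26.96,28,28.16, 43,64,65, 78,98, 98.64]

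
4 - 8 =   -  4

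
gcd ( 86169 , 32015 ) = 1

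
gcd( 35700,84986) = 2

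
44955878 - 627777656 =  - 582821778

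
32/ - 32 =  - 1 + 0/1 = - 1.00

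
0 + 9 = 9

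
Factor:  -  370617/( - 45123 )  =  17^1*43^1*89^( - 1 ) = 731/89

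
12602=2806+9796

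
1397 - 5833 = -4436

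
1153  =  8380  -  7227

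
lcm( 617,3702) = 3702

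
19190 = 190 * 101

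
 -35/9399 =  - 35/9399  =  - 0.00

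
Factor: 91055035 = 5^1 * 101^1*180307^1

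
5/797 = 5/797 = 0.01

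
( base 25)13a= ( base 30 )NK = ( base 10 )710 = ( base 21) 1CH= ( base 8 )1306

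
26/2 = 13= 13.00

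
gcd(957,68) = 1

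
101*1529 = 154429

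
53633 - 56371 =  - 2738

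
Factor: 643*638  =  410234 = 2^1* 11^1*29^1*643^1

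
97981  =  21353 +76628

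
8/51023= 8/51023  =  0.00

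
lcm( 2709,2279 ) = 143577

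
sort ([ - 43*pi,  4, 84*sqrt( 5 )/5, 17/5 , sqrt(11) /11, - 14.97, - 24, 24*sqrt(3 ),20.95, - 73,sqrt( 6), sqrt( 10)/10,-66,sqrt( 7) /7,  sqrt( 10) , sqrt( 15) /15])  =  [ - 43*pi, - 73, - 66, - 24 , - 14.97,sqrt ( 15) /15, sqrt( 11 ) /11, sqrt ( 10 )/10 , sqrt( 7) /7, sqrt( 6),sqrt(10), 17/5,  4,20.95, 84*sqrt( 5)/5, 24*sqrt(3)]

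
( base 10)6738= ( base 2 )1101001010010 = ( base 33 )666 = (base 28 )8GI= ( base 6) 51110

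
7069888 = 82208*86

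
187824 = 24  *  7826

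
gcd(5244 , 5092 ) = 76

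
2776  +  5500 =8276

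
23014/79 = 23014/79 = 291.32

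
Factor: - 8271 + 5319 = - 2^3 * 3^2 * 41^1 = - 2952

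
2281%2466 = 2281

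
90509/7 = 12929 + 6/7 = 12929.86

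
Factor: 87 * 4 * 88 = 30624=   2^5*3^1*11^1 * 29^1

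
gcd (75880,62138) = 2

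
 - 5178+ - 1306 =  - 6484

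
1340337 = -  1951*( - 687)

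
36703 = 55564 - 18861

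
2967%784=615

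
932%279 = 95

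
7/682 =7/682 = 0.01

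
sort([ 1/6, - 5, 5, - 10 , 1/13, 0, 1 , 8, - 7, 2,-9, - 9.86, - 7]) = [ - 10, - 9.86,-9, - 7, - 7,-5,0, 1/13, 1/6,1, 2,5, 8 ]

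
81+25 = 106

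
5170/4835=1+ 67/967 = 1.07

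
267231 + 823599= 1090830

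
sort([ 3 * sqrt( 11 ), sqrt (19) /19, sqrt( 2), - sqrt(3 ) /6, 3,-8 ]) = [-8,-sqrt(3 )/6, sqrt( 19) /19, sqrt(2) , 3, 3 * sqrt(11) ] 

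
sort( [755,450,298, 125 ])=[ 125 , 298, 450, 755] 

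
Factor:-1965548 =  - 2^2*13^1* 37799^1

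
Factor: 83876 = 2^2*13^1*1613^1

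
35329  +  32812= 68141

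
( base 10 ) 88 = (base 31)2q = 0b1011000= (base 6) 224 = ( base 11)80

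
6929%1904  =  1217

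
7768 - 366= 7402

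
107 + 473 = 580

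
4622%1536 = 14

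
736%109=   82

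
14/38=7/19 = 0.37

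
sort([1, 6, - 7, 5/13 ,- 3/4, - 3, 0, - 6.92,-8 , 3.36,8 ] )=[ - 8, - 7,-6.92, - 3, - 3/4,0, 5/13, 1,  3.36, 6,8]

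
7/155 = 7/155 = 0.05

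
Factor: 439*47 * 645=13308285=3^1  *5^1*43^1*47^1 * 439^1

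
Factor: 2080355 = 5^1 * 416071^1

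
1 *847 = 847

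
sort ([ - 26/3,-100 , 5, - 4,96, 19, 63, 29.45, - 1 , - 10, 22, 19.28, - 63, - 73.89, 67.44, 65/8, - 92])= [ - 100, - 92,-73.89, - 63, - 10, - 26/3, - 4, - 1, 5 , 65/8,19, 19.28, 22,29.45, 63 , 67.44, 96 ] 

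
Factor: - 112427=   -  7^1*16061^1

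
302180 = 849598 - 547418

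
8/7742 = 4/3871= 0.00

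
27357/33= 829 = 829.00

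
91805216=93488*982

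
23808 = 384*62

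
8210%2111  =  1877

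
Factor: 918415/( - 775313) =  - 5^1*7^ ( - 1 )*11^( - 1 )*10069^ ( - 1 )*183683^1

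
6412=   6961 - 549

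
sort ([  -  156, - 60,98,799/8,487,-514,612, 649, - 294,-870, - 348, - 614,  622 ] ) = [ - 870,  -  614,- 514, - 348, - 294, - 156, - 60,98, 799/8, 487,612,622,649] 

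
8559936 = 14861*576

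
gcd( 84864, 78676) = 884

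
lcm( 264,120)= 1320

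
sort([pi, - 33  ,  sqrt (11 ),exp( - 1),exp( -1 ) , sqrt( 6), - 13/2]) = [ - 33,  -  13/2,exp( - 1 ) , exp( - 1 ),sqrt( 6),pi,sqrt(11)] 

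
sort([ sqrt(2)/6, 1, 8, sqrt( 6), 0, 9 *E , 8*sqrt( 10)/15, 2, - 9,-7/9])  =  [-9,-7/9, 0, sqrt( 2 )/6, 1, 8*sqrt(10)/15,2 , sqrt (6), 8,9 * E]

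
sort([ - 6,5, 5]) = [ - 6,5, 5 ] 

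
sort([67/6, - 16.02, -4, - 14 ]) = [ - 16.02, - 14, - 4, 67/6 ] 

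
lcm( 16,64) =64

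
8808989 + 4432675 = 13241664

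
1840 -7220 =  -5380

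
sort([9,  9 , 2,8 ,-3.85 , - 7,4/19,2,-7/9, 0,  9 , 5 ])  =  [ - 7,-3.85,-7/9, 0 , 4/19,2 , 2, 5,8, 9,9,9 ] 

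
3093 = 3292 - 199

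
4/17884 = 1/4471 = 0.00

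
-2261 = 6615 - 8876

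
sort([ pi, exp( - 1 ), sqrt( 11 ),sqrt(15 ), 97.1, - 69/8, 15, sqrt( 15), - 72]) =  [ - 72, - 69/8, exp( - 1 ), pi, sqrt( 11 ), sqrt ( 15 ), sqrt( 15 ),15, 97.1]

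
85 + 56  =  141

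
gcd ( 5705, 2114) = 7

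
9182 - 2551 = 6631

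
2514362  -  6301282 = - 3786920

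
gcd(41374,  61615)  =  1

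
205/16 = 12 +13/16 = 12.81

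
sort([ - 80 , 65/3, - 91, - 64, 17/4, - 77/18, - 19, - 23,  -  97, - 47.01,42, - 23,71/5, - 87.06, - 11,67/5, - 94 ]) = [ - 97, - 94, - 91, - 87.06, - 80,-64, - 47.01,-23,  -  23, - 19 ,-11, -77/18, 17/4,67/5,71/5,65/3,42]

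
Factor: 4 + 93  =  97^1 = 97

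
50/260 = 5/26 = 0.19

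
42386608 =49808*851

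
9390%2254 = 374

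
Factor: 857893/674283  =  19951/15681  =  3^( - 1 )*71^1*281^1*5227^ ( - 1) 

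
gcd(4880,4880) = 4880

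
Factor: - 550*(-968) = 532400 =2^4* 5^2*11^3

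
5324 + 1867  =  7191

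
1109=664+445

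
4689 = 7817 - 3128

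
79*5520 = 436080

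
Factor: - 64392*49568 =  - 2^8 * 3^1 * 1549^1 * 2683^1 = - 3191782656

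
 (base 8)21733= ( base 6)110255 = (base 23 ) h82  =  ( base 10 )9179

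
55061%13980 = 13121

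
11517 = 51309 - 39792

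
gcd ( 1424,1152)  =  16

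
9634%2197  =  846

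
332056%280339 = 51717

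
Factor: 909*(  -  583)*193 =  - 3^2*11^1*53^1*101^1*193^1 = -102279771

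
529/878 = 529/878 = 0.60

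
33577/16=2098 + 9/16 = 2098.56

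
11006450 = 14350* 767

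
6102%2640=822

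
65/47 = 65/47 = 1.38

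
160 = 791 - 631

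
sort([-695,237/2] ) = [ - 695, 237/2]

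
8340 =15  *556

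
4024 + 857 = 4881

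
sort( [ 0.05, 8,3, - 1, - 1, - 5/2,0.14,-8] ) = [ - 8, - 5/2, - 1, - 1, 0.05, 0.14,3,  8] 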